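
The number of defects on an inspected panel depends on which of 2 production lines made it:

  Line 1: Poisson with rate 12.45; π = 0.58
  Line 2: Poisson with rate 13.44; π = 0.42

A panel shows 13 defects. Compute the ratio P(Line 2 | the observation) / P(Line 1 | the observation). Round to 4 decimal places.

Since P(k|x) ∝ w_k f_k(x), the posterior odds are w_i f_i(x) / (w_j f_j(x)).
Component likelihoods at x = 13 defects:
  L_1 = e^(−12.45)·12.45^13/13! = 0.108631
  L_2 = e^(−13.44)·13.44^13/13! = 0.109142
Odds = (0.42/0.58) × (0.109142/0.108631) = 0.724138 × 1.0047 ≈ 0.7275

0.7275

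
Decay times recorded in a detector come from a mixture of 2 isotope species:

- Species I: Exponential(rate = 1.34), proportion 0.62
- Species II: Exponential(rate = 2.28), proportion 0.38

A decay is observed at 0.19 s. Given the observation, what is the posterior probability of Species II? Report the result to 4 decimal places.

Apply Bayes' rule: the posterior for each component is proportional to its prior times its likelihood at x.
Exponential densities:
  L_I = 1.0388
  L_II = 1.47842
Unnormalised posteriors:
  w_I·L_I = 0.62 × 1.0388 = 0.644058
  w_II·L_II = 0.38 × 1.47842 = 0.5618
Denominator: 0.644058 + 0.5618 = 1.20586
Responsibility of Species II: 0.5618 / 1.20586 ≈ 0.4659

0.4659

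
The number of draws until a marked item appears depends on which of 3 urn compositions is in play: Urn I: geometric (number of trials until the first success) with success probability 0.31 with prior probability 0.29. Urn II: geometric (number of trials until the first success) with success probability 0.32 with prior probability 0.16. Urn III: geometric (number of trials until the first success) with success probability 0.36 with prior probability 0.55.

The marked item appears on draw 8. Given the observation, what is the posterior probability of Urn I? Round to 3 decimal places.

0.355

By Bayes' theorem, P(k | x) = π_k f_k(x) / Σ_j π_j f_j(x).
Geometric probabilities:
  L_I = 0.0230837
  L_II = 0.0215136
  L_III = 0.015833
Unnormalised posteriors:
  π_I·L_I = 0.29 × 0.0230837 = 0.00669427
  π_II·L_II = 0.16 × 0.0215136 = 0.00344217
  π_III·L_III = 0.55 × 0.015833 = 0.00870813
Normaliser: 0.00669427 + 0.00344217 + 0.00870813 = 0.0188446
So the posterior for Urn I is 0.00669427 / 0.0188446 ≈ 0.355.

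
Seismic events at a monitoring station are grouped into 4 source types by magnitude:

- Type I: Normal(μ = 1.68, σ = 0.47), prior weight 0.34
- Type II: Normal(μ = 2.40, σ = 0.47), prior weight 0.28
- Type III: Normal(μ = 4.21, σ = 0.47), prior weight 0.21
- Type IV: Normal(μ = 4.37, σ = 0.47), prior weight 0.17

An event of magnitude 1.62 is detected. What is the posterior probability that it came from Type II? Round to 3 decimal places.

Posterior ∝ prior × likelihood, so P(k | x) ∝ π_k f_k(x); normalise over all components.
Normal densities:
  L_I = (1/(0.47·√(2π)))·exp(−(1.62−1.68)²/(2·0.47²)) = 0.848813·exp(-0.00815) = 0.841925
  L_II = (1/(0.47·√(2π)))·exp(−(1.62−2.40)²/(2·0.47²)) = 0.848813·exp(-1.37709) = 0.214165
  L_III = (1/(0.47·√(2π)))·exp(−(1.62−4.21)²/(2·0.47²)) = 0.848813·exp(-15.18357) = 2.16109e-07
  L_IV = (1/(0.47·√(2π)))·exp(−(1.62−4.37)²/(2·0.47²)) = 0.848813·exp(-17.11747) = 3.12455e-08
Unnormalised posteriors:
  π_I·L_I = 0.34 × 0.841925 = 0.286254
  π_II·L_II = 0.28 × 0.214165 = 0.0599661
  π_III·L_III = 0.21 × 2.16109e-07 = 4.53829e-08
  π_IV·L_IV = 0.17 × 3.12455e-08 = 5.31174e-09
Marginal: 0.286254 + 0.0599661 + 4.53829e-08 + 5.31174e-09 = 0.346221
P(Type II | the observation) = 0.0599661 / 0.346221 ≈ 0.173

0.173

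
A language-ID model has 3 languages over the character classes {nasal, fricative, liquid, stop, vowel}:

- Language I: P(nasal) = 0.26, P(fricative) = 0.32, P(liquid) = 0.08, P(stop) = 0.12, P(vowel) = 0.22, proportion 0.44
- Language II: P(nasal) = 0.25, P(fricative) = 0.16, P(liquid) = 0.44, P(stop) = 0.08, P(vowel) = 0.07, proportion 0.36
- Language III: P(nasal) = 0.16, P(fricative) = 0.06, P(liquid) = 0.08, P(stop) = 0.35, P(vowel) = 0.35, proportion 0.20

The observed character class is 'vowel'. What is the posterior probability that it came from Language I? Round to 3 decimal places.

P(component k | x) = P(Z=k)·f_k(x) / marginal(x), where marginal(x) = Σ_j P(Z=j)·f_j(x).
Component likelihoods at x = 'vowel':
  p_I = P(vowel | comp) = 0.22
  p_II = P(vowel | comp) = 0.07
  p_III = P(vowel | comp) = 0.35
Weight by the priors:
  P(Z=I)·p_I = 0.44 × 0.22 = 0.0968
  P(Z=II)·p_II = 0.36 × 0.07 = 0.0252
  P(Z=III)·p_III = 0.20 × 0.35 = 0.07
Evidence: 0.0968 + 0.0252 + 0.07 = 0.192
So the posterior for Language I is 0.0968 / 0.192 ≈ 0.504.

0.504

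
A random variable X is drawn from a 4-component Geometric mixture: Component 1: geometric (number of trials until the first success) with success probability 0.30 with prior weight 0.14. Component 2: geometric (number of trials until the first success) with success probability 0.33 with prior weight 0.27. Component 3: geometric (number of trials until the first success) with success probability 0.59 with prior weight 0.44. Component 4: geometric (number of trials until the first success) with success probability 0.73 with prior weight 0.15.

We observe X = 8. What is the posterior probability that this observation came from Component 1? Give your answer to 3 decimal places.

Apply Bayes' rule: the posterior for each component is proportional to its prior times its likelihood at x.
Geometric probabilities:
  f_1 = 0.30·(1−0.30)^7 = 0.30·0.0823543 = 0.0247063
  f_2 = 0.33·(1−0.33)^7 = 0.33·0.0606071 = 0.0200003
  f_3 = 0.59·(1−0.59)^7 = 0.59·0.00194754 = 0.00114905
  f_4 = 0.73·(1−0.73)^7 = 0.73·0.000104604 = 7.63606e-05
Unnormalised posteriors:
  π_1·f_1 = 0.14 × 0.0247063 = 0.00345888
  π_2·f_2 = 0.27 × 0.0200003 = 0.00540009
  π_3·f_3 = 0.44 × 0.00114905 = 0.000505582
  π_4·f_4 = 0.15 × 7.63606e-05 = 1.14541e-05
Denominator: 0.00345888 + 0.00540009 + 0.000505582 + 1.14541e-05 = 0.00937601
P(Component 1 | data) ≈ 0.369

0.369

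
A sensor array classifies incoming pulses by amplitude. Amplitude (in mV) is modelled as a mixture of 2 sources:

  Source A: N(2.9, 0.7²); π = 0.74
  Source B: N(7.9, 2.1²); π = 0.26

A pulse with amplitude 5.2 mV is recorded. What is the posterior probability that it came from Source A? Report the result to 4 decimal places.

0.0811

Apply Bayes' rule: the posterior for each component is proportional to its prior times its likelihood at x.
Evaluate each component's likelihood at the observed value:
  p_A = (1/(0.7·√(2π)))·exp(−(5.2−2.9)²/(2·0.7²)) = 0.569918·exp(-5.39796) = 0.00257934
  p_B = (1/(2.1·√(2π)))·exp(−(5.2−7.9)²/(2·2.1²)) = 0.189973·exp(-0.82653) = 0.0831253
Prior × likelihood for each component:
  P(Z=A)·p_A = 0.74 × 0.00257934 = 0.00190871
  P(Z=B)·p_B = 0.26 × 0.0831253 = 0.0216126
Sum: 0.00190871 + 0.0216126 = 0.0235213
Responsibility of Source A: 0.00190871 / 0.0235213 ≈ 0.0811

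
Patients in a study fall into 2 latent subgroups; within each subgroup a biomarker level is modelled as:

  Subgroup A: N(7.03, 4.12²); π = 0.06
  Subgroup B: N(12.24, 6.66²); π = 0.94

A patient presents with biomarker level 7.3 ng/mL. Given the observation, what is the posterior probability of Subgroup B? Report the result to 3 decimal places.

The responsibility of component k is P(Z=k) f_k(x) divided by Σ_j P(Z=j) f_j(x).
Component likelihoods at x = 7.3 ng/mL:
  f_A = 0.0966229
  f_B = 0.0454952
Multiply by the mixture weights:
  P(Z=A)·f_A = 0.06 × 0.0966229 = 0.00579738
  P(Z=B)·f_B = 0.94 × 0.0454952 = 0.0427655
Normaliser: 0.00579738 + 0.0427655 = 0.0485629
P(Subgroup B | 7.3 ng/mL) ≈ 0.881

0.881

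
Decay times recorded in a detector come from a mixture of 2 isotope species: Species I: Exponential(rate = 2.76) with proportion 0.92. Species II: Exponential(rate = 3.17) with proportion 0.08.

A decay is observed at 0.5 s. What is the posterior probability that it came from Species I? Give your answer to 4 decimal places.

0.9248

By Bayes' theorem, P(k | x) = π_k f_k(x) / Σ_j π_j f_j(x).
Evaluate each component's likelihood at the observed value:
  p_I = 0.694357
  p_II = 0.649685
Multiply by the mixture weights:
  π_I·p_I = 0.92 × 0.694357 = 0.638808
  π_II·p_II = 0.08 × 0.649685 = 0.0519748
Evidence: 0.638808 + 0.0519748 = 0.690783
P(Species I | data) ≈ 0.9248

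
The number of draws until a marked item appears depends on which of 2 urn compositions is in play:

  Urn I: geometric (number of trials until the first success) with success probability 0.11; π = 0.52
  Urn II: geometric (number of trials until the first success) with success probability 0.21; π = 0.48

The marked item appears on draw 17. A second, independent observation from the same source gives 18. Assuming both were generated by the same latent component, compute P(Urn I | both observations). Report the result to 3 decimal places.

0.938

Apply Bayes' rule: the posterior for each component is proportional to its prior times its likelihood at x.
Since both observations come from the same component, the likelihood for component k is f_k(x₁)·f_k(x₂).
  p_I = [0.0170464] × [0.0151713] = 0.000258616
  p_II = [0.0048334] × [0.00381839] = 1.84558e-05
Unnormalised posteriors:
  π_I·p_I = 0.52 × 0.000258616 = 0.00013448
  π_II·p_II = 0.48 × 1.84558e-05 = 8.85878e-06
Normaliser: 0.00013448 + 8.85878e-06 = 0.000143339
P(Urn I | x₁, x₂) = 0.00013448 / 0.000143339 ≈ 0.938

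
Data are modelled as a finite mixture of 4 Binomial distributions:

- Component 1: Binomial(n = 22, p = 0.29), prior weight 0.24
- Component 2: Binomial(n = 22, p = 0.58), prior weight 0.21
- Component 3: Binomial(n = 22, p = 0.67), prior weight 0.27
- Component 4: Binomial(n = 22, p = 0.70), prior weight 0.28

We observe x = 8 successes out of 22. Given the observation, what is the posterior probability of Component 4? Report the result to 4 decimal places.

By Bayes' theorem, P(k | x) = π_k f_k(x) / Σ_j π_j f_j(x).
Evaluate each component's likelihood at the observed value:
  p_1 = C(22,8)·0.29^8·0.71^14 = 319770·5.00246e-05·0.00827212 = 0.132324
  p_2 = C(22,8)·0.58^8·0.42^14 = 319770·0.0128063·5.31484e-06 = 0.0217647
  p_3 = C(22,8)·0.67^8·0.33^14 = 319770·0.0406068·1.81633e-07 = 0.00235848
  p_4 = C(22,8)·0.70^8·0.30^14 = 319770·0.057648·4.78297e-08 = 0.000881697
Prior × likelihood for each component:
  π_1·p_1 = 0.24 × 0.132324 = 0.0317578
  π_2·p_2 = 0.21 × 0.0217647 = 0.00457058
  π_3·p_3 = 0.27 × 0.00235848 = 0.000636788
  π_4·p_4 = 0.28 × 0.000881697 = 0.000246875
Sum: 0.0317578 + 0.00457058 + 0.000636788 + 0.000246875 = 0.037212
Responsibility of Component 4: 0.000246875 / 0.037212 ≈ 0.0066

0.0066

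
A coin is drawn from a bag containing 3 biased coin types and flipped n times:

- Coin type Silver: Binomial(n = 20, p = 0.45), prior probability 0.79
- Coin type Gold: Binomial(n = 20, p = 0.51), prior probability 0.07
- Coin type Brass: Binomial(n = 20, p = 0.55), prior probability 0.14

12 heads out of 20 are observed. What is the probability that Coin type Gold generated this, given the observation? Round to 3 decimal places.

0.102

Apply Bayes' rule: the posterior for each component is proportional to its prior times its likelihood at x.
Evaluate each component's likelihood at the observed value:
  p_Silver = 0.0727309
  p_Gold = 0.129622
  p_Brass = 0.1623
Weight by the priors:
  w_Silver·p_Silver = 0.79 × 0.0727309 = 0.0574574
  w_Gold·p_Gold = 0.07 × 0.129622 = 0.00907352
  w_Brass·p_Brass = 0.14 × 0.1623 = 0.0227221
Normaliser: 0.0574574 + 0.00907352 + 0.0227221 = 0.089253
P(Coin type Gold | data) ≈ 0.102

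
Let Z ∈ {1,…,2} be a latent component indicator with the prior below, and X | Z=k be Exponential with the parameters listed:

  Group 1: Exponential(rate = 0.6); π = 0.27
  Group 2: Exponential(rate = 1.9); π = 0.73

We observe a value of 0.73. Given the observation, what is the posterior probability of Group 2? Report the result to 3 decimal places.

0.768

By Bayes' theorem, P(k | x) = π_k f_k(x) / Σ_j π_j f_j(x).
Component likelihoods at x = 0.73:
  L_1 = 0.387195
  L_2 = 0.474665
Weight by the priors:
  π_1·L_1 = 0.27 × 0.387195 = 0.104543
  π_2·L_2 = 0.73 × 0.474665 = 0.346505
Evidence: 0.104543 + 0.346505 = 0.451048
P(Group 2 | x) = 0.346505 / 0.451048 ≈ 0.768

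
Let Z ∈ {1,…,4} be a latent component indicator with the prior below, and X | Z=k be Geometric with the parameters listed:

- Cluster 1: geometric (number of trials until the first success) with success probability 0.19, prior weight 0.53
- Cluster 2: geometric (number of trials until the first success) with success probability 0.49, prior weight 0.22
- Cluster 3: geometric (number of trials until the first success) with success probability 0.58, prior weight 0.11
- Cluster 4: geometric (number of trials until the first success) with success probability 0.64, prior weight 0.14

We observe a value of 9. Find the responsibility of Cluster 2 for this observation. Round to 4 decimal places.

0.0256

The responsibility of component k is P(Z=k) f_k(x) divided by Σ_j P(Z=j) f_j(x).
Component likelihoods at x = 9:
  f_1 = 0.19·(1−0.19)^8 = 0.19·0.185302 = 0.0352074
  f_2 = 0.49·(1−0.49)^8 = 0.49·0.00457679 = 0.00224263
  f_3 = 0.58·(1−0.58)^8 = 0.58·0.000968265 = 0.000561594
  f_4 = 0.64·(1−0.64)^8 = 0.64·0.000282111 = 0.000180551
Unnormalised posteriors:
  P(Z=1)·f_1 = 0.53 × 0.0352074 = 0.0186599
  P(Z=2)·f_2 = 0.22 × 0.00224263 = 0.000493378
  P(Z=3)·f_3 = 0.11 × 0.000561594 = 6.17753e-05
  P(Z=4)·f_4 = 0.14 × 0.000180551 = 2.52771e-05
Marginal: 0.0186599 + 0.000493378 + 6.17753e-05 + 2.52771e-05 = 0.0192403
P(Cluster 2 | 9) = 0.000493378 / 0.0192403 ≈ 0.0256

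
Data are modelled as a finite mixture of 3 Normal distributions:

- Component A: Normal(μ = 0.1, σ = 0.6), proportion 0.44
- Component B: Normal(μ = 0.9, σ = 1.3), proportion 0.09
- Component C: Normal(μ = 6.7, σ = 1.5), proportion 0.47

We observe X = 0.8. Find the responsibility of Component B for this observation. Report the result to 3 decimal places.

0.157

The responsibility of component k is π_k f_k(x) divided by Σ_j π_j f_j(x).
Normal densities:
  L_A = (1/(0.6·√(2π)))·exp(−(0.8−0.1)²/(2·0.6²)) = 0.664904·exp(-0.68056) = 0.336664
  L_B = (1/(1.3·√(2π)))·exp(−(0.8−0.9)²/(2·1.3²)) = 0.306879·exp(-0.00296) = 0.305972
  L_C = (1/(1.5·√(2π)))·exp(−(0.8−6.7)²/(2·1.5²)) = 0.265962·exp(-7.73556) = 0.000116228
Multiply by the mixture weights:
  π_A·L_A = 0.44 × 0.336664 = 0.148132
  π_B·L_B = 0.09 × 0.305972 = 0.0275375
  π_C·L_C = 0.47 × 0.000116228 = 5.4627e-05
Sum: 0.148132 + 0.0275375 + 5.4627e-05 = 0.175724
Responsibility of Component B: 0.0275375 / 0.175724 ≈ 0.157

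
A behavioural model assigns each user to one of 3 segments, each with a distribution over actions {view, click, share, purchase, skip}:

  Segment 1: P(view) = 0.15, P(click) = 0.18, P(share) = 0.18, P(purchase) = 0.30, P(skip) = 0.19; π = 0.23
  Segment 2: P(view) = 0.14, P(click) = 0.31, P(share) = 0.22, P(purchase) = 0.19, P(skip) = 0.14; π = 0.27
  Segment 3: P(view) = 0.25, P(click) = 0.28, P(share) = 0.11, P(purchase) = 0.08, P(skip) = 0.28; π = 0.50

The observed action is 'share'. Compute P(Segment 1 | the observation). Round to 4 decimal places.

0.2657

Posterior ∝ prior × likelihood, so P(k | x) ∝ π_k f_k(x); normalise over all components.
Evaluate each component's likelihood at the observed value:
  L_1 = P(share | comp) = 0.18
  L_2 = P(share | comp) = 0.22
  L_3 = P(share | comp) = 0.11
Unnormalised posteriors:
  π_1·L_1 = 0.23 × 0.18 = 0.0414
  π_2·L_2 = 0.27 × 0.22 = 0.0594
  π_3·L_3 = 0.50 × 0.11 = 0.055
Denominator: 0.0414 + 0.0594 + 0.055 = 0.1558
P(Segment 1 | data) ≈ 0.2657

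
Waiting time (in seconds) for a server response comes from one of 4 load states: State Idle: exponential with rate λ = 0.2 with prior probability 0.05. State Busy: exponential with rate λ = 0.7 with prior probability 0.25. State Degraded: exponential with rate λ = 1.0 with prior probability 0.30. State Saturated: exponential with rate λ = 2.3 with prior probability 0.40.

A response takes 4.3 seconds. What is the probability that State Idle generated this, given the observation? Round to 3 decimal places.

0.249

Posterior ∝ prior × likelihood, so P(k | x) ∝ π_k f_k(x); normalise over all components.
Evaluate each component's likelihood at the observed value:
  f_Idle = 0.2·e^(−0.2·4.3) = 0.2·e^(−0.8600) = 0.0846324
  f_Busy = 0.7·e^(−0.7·4.3) = 0.7·e^(−3.0100) = 0.0345042
  f_Degraded = 1.0·e^(−1.0·4.3) = 1.0·e^(−4.3000) = 0.0135686
  f_Saturated = 2.3·e^(−2.3·4.3) = 2.3·e^(−9.8900) = 0.000116562
Prior × likelihood for each component:
  π_Idle·f_Idle = 0.05 × 0.0846324 = 0.00423162
  π_Busy·f_Busy = 0.25 × 0.0345042 = 0.00862604
  π_Degraded·f_Degraded = 0.30 × 0.0135686 = 0.00407057
  π_Saturated·f_Saturated = 0.40 × 0.000116562 = 4.66246e-05
Sum: 0.00423162 + 0.00862604 + 0.00407057 + 4.66246e-05 = 0.0169749
Responsibility of State Idle: 0.00423162 / 0.0169749 ≈ 0.249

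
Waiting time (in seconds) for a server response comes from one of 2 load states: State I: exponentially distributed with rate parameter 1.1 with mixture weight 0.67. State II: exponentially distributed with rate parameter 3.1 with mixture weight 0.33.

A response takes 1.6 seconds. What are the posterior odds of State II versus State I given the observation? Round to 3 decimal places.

0.057

Posterior odds = (π_i f_i(x)) / (π_j f_j(x)); the normalising sum cancels.
Exponential densities:
  f_I = 0.189249
  f_II = 0.0217401
Posterior odds = (π_II·f_II) / (π_I·f_I) = (0.33·0.0217401) / (0.67·0.189249) = 0.00717423 / 0.126797 ≈ 0.057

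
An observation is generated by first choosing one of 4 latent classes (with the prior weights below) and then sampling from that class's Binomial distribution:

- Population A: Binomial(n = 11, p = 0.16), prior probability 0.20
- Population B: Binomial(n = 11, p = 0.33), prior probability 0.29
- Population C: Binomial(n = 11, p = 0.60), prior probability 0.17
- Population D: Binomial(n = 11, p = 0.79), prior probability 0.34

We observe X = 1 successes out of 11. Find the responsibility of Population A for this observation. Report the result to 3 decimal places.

Apply Bayes' rule: the posterior for each component is proportional to its prior times its likelihood at x.
Binomial probabilities:
  L_A = 0.307826
  L_B = 0.066169
  L_C = 0.00069206
  L_D = 1.44948e-06
Prior × likelihood for each component:
  P(Z=A)·L_A = 0.20 × 0.307826 = 0.0615652
  P(Z=B)·L_B = 0.29 × 0.066169 = 0.019189
  P(Z=C)·L_C = 0.17 × 0.00069206 = 0.00011765
  P(Z=D)·L_D = 0.34 × 1.44948e-06 = 4.92824e-07
Normaliser: 0.0615652 + 0.019189 + 0.00011765 + 4.92824e-07 = 0.0808724
Responsibility of Population A: 0.0615652 / 0.0808724 ≈ 0.761

0.761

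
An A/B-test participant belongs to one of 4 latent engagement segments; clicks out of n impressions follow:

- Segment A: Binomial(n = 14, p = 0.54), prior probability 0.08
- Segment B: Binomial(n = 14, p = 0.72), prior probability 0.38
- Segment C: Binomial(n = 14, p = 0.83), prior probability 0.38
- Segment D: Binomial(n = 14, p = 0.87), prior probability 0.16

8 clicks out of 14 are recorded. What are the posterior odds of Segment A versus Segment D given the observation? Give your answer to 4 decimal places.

Posterior odds = (π_i f_i(x)) / (π_j f_j(x)); the normalising sum cancels.
Binomial probabilities:
  L_A = 0.205709
  L_B = 0.104511
  L_C = 0.0163258
  L_D = 0.0047574
0.0164567 / 0.000761184 ≈ 21.6199

21.6199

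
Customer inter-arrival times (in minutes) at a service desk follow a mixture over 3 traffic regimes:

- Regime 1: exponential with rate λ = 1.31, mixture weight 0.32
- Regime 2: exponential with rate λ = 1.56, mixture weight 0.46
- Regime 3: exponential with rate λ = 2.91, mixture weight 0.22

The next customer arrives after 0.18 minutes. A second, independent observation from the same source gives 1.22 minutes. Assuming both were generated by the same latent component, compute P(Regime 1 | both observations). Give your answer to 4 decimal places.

0.3574

Apply Bayes' rule: the posterior for each component is proportional to its prior times its likelihood at x.
Since both observations come from the same component, the likelihood for component k is f_k(x₁)·f_k(x₂).
  L_1 = [1.31·e^(−1.31·0.18) = 1.31·e^(−0.2358) = 1.03482] × [0.264961] = 0.274187
  L_2 = [1.56·e^(−1.56·0.18) = 1.56·e^(−0.2808) = 1.17808] × [0.232582] = 0.274
  L_3 = [2.91·e^(−2.91·0.18) = 2.91·e^(−0.5238) = 1.72349] × [0.083572] = 0.144036
Unnormalised posteriors:
  π_1·L_1 = 0.32 × 0.274187 = 0.0877398
  π_2·L_2 = 0.46 × 0.274 = 0.12604
  π_3·L_3 = 0.22 × 0.144036 = 0.0316879
Normaliser: 0.0877398 + 0.12604 + 0.0316879 = 0.245467
Responsibility of Regime 1: 0.0877398 / 0.245467 ≈ 0.3574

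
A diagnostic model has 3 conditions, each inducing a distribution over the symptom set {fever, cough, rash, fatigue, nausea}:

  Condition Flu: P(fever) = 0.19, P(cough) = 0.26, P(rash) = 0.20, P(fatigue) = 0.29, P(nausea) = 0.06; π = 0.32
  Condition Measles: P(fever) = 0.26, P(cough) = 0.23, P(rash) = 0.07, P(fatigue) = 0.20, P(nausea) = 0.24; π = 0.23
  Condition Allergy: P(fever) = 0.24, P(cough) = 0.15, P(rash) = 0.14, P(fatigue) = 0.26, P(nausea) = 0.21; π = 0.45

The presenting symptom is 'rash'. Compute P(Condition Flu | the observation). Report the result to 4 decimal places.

0.4472

P(component k | x) = π_k·f_k(x) / marginal(x), where marginal(x) = Σ_j π_j·f_j(x).
Evaluate each component's likelihood at the observed value:
  p_Flu = 0.2
  p_Measles = 0.07
  p_Allergy = 0.14
Unnormalised posteriors:
  π_Flu·p_Flu = 0.32 × 0.2 = 0.064
  π_Measles·p_Measles = 0.23 × 0.07 = 0.0161
  π_Allergy·p_Allergy = 0.45 × 0.14 = 0.063
Sum: 0.064 + 0.0161 + 0.063 = 0.1431
Responsibility of Condition Flu: 0.064 / 0.1431 ≈ 0.4472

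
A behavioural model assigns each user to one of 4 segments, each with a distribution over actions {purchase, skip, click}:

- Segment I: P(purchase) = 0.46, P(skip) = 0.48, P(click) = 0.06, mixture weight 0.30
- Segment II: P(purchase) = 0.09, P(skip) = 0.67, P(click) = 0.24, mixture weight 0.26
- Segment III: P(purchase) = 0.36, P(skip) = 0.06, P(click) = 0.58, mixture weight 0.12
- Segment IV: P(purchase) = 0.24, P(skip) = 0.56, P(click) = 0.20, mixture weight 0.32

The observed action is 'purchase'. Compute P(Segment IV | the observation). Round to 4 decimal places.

0.2729

By Bayes' theorem, P(k | x) = π_k f_k(x) / Σ_j π_j f_j(x).
Evaluate each component's likelihood at the observed value:
  p_I = P(purchase | comp) = 0.46
  p_II = P(purchase | comp) = 0.09
  p_III = P(purchase | comp) = 0.36
  p_IV = P(purchase | comp) = 0.24
Weight by the priors:
  π_I·p_I = 0.30 × 0.46 = 0.138
  π_II·p_II = 0.26 × 0.09 = 0.0234
  π_III·p_III = 0.12 × 0.36 = 0.0432
  π_IV·p_IV = 0.32 × 0.24 = 0.0768
Normaliser: 0.138 + 0.0234 + 0.0432 + 0.0768 = 0.2814
So the posterior for Segment IV is 0.0768 / 0.2814 ≈ 0.2729.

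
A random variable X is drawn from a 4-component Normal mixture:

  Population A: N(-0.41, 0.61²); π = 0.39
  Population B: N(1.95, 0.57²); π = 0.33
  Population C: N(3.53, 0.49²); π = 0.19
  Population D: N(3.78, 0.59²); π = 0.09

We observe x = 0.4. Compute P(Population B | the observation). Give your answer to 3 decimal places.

0.051

P(component k | x) = π_k·f_k(x) / marginal(x), where marginal(x) = Σ_j π_j·f_j(x).
Component likelihoods at x = 0.4:
  L_A = (1/(0.61·√(2π)))·exp(−(0.4−-0.41)²/(2·0.61²)) = 0.654004·exp(-0.88162) = 0.270831
  L_B = (1/(0.57·√(2π)))·exp(−(0.4−1.95)²/(2·0.57²)) = 0.699899·exp(-3.69729) = 0.0173509
  L_C = (1/(0.49·√(2π)))·exp(−(0.4−3.53)²/(2·0.49²)) = 0.814168·exp(-20.40171) = 1.12296e-09
  L_D = (1/(0.59·√(2π)))·exp(−(0.4−3.78)²/(2·0.59²)) = 0.676173·exp(-16.40965) = 5.05169e-08
Multiply by the mixture weights:
  π_A·L_A = 0.39 × 0.270831 = 0.105624
  π_B·L_B = 0.33 × 0.0173509 = 0.0057258
  π_C·L_C = 0.19 × 1.12296e-09 = 2.13363e-10
  π_D·L_D = 0.09 × 5.05169e-08 = 4.54652e-09
Denominator: 0.105624 + 0.0057258 + 2.13363e-10 + 4.54652e-09 = 0.11135
P(Population B | 0.4) ≈ 0.051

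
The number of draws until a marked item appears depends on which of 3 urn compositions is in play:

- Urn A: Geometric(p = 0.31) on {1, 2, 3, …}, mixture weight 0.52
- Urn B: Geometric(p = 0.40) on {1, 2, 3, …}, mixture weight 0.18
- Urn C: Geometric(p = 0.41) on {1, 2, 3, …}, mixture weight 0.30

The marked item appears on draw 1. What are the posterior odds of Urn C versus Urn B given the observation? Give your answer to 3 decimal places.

Since P(k|x) ∝ π_k f_k(x), the posterior odds are π_i f_i(x) / (π_j f_j(x)).
Component likelihoods at x = 1:
  f_A = 0.31·(1−0.31)^0 = 0.31·1 = 0.31
  f_B = 0.40·(1−0.40)^0 = 0.40·1 = 0.4
  f_C = 0.41·(1−0.41)^0 = 0.41·1 = 0.41
Posterior odds = (π_C·f_C) / (π_B·f_B) = (0.30·0.41) / (0.18·0.4) = 0.123 / 0.072 ≈ 1.708

1.708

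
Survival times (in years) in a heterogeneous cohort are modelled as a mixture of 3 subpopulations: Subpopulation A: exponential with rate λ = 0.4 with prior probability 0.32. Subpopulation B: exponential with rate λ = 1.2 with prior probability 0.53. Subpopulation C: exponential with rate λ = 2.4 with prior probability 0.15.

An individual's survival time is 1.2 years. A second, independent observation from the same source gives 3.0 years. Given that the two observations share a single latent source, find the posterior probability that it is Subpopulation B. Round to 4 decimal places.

0.3403

Posterior ∝ prior × likelihood, so P(k | x) ∝ π_k f_k(x); normalise over all components.
Since both observations come from the same component, the likelihood for component k is f_k(x₁)·f_k(x₂).
  L_A = [0.4·e^(−0.4·1.2) = 0.4·e^(−0.4800) = 0.247513] × [0.120478] = 0.0298198
  L_B = [1.2·e^(−1.2·1.2) = 1.2·e^(−1.4400) = 0.284313] × [0.0327885] = 0.0093222
  L_C = [2.4·e^(−2.4·1.2) = 2.4·e^(−2.8800) = 0.134723] × [0.00179181] = 0.000241398
Prior × likelihood for each component:
  π_A·L_A = 0.32 × 0.0298198 = 0.00954235
  π_B·L_B = 0.53 × 0.0093222 = 0.00494076
  π_C·L_C = 0.15 × 0.000241398 = 3.62097e-05
Normaliser: 0.00954235 + 0.00494076 + 3.62097e-05 = 0.0145193
P(Subpopulation B | data) = 0.00494076 / 0.0145193 ≈ 0.3403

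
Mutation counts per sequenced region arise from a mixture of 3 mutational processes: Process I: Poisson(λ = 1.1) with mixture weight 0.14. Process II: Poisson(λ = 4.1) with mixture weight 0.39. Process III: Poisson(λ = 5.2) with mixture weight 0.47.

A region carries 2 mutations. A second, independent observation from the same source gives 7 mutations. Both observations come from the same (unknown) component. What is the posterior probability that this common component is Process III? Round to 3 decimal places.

0.531

P(component k | x) = w_k·f_k(x) / marginal(x), where marginal(x) = Σ_j w_j·f_j(x).
Since both observations come from the same component, the likelihood for component k is f_k(x₁)·f_k(x₂).
  L_I = [e^(−1.1)·1.1^2/2! = 0.201387] × [0.000128705] = 2.59194e-05
  L_II = [e^(−4.1)·4.1^2/2! = 0.139293] × [0.0640397] = 0.0089203
  L_III = [e^(−5.2)·5.2^2/2! = 0.074584] × [0.112528] = 0.0083928
Unnormalised posteriors:
  w_I·L_I = 0.14 × 2.59194e-05 = 3.62872e-06
  w_II·L_II = 0.39 × 0.0089203 = 0.00347892
  w_III·L_III = 0.47 × 0.0083928 = 0.00394462
Marginal: 3.62872e-06 + 0.00347892 + 0.00394462 = 0.00742716
Responsibility of Process III: 0.00394462 / 0.00742716 ≈ 0.531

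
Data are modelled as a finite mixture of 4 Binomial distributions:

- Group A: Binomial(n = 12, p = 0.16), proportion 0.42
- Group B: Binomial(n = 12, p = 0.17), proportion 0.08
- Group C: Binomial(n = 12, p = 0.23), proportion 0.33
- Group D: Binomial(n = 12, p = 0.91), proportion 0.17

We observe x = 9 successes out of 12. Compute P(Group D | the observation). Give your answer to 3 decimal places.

P(component k | x) = π_k·f_k(x) / marginal(x), where marginal(x) = Σ_j π_j·f_j(x).
Component likelihoods at x = 9 successes out of 12:
  f_A = C(12,9)·0.16^9·0.84^3 = 220·6.87195e-08·0.592704 = 8.96067e-06
  f_B = C(12,9)·0.17^9·0.83^3 = 220·1.18588e-07·0.571787 = 1.49175e-05
  f_C = C(12,9)·0.23^9·0.77^3 = 220·1.80115e-06·0.456533 = 0.000180903
  f_D = C(12,9)·0.91^9·0.09^3 = 220·0.42793·0.000729 = 0.0686314
Multiply by the mixture weights:
  π_A·f_A = 0.42 × 8.96067e-06 = 3.76348e-06
  π_B·f_B = 0.08 × 1.49175e-05 = 1.1934e-06
  π_C·f_C = 0.33 × 0.000180903 = 5.96979e-05
  π_D·f_D = 0.17 × 0.0686314 = 0.0116673
Sum: 3.76348e-06 + 1.1934e-06 + 5.96979e-05 + 0.0116673 = 0.011732
Responsibility of Group D: 0.0116673 / 0.011732 ≈ 0.994

0.994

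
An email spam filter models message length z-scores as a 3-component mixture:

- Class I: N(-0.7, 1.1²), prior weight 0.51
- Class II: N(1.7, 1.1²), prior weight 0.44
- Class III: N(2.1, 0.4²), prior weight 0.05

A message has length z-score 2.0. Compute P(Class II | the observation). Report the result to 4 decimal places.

Posterior ∝ prior × likelihood, so P(k | x) ∝ P(Z=k) f_k(x); normalise over all components.
Evaluate each component's likelihood at the observed value:
  f_I = 0.0178341
  f_II = 0.349435
  f_III = 0.96667
Weight by the priors:
  P(Z=I)·f_I = 0.51 × 0.0178341 = 0.00909537
  P(Z=II)·f_II = 0.44 × 0.349435 = 0.153751
  P(Z=III)·f_III = 0.05 × 0.96667 = 0.0483335
Normaliser: 0.00909537 + 0.153751 + 0.0483335 = 0.21118
P(Class II | data) ≈ 0.7281

0.7281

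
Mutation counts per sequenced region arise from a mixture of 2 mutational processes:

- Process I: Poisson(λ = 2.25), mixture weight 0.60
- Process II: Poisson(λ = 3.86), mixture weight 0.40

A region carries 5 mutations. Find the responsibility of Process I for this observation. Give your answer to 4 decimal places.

0.3355

Apply Bayes' rule: the posterior for each component is proportional to its prior times its likelihood at x.
Poisson probabilities:
  L_I = e^(−2.25)·2.25^5/5! = 0.0506488
  L_II = e^(−3.86)·3.86^5/5! = 0.150445
Prior × likelihood for each component:
  P(Z=I)·L_I = 0.60 × 0.0506488 = 0.0303893
  P(Z=II)·L_II = 0.40 × 0.150445 = 0.0601781
Denominator: 0.0303893 + 0.0601781 = 0.0905674
P(Process I | data) = 0.0303893 / 0.0905674 ≈ 0.3355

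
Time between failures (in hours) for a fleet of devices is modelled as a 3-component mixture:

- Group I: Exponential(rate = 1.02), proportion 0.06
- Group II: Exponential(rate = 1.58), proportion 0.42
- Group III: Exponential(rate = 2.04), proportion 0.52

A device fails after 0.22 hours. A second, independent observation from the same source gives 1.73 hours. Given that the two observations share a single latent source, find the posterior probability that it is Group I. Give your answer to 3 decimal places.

0.088

P(component k | x) = P(Z=k)·f_k(x) / marginal(x), where marginal(x) = Σ_j P(Z=j)·f_j(x).
Since both observations come from the same component, the likelihood for component k is f_k(x₁)·f_k(x₂).
  p_I = [0.814975] × [0.17468] = 0.14236
  p_II = [1.11608] × [0.102697] = 0.114618
  p_III = [1.30232] × [0.0598299] = 0.0779178
Multiply by the mixture weights:
  P(Z=I)·p_I = 0.06 × 0.14236 = 0.00854161
  P(Z=II)·p_II = 0.42 × 0.114618 = 0.0481396
  P(Z=III)·p_III = 0.52 × 0.0779178 = 0.0405173
Evidence: 0.00854161 + 0.0481396 + 0.0405173 = 0.0971985
Responsibility of Group I: 0.00854161 / 0.0971985 ≈ 0.088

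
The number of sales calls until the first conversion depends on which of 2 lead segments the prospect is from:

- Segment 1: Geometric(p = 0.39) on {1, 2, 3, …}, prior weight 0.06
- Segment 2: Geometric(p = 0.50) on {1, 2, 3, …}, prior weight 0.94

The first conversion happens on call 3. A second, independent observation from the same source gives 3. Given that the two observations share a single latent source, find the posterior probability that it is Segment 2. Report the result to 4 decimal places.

0.9208

Apply Bayes' rule: the posterior for each component is proportional to its prior times its likelihood at x.
Since both observations come from the same component, the likelihood for component k is f_k(x₁)·f_k(x₂).
  L_1 = [0.145119] × [0.145119] = 0.0210595
  L_2 = [0.125] × [0.125] = 0.015625
Prior × likelihood for each component:
  π_1·L_1 = 0.06 × 0.0210595 = 0.00126357
  π_2·L_2 = 0.94 × 0.015625 = 0.0146875
Marginal: 0.00126357 + 0.0146875 = 0.0159511
P(Segment 2 | data) = 0.0146875 / 0.0159511 ≈ 0.9208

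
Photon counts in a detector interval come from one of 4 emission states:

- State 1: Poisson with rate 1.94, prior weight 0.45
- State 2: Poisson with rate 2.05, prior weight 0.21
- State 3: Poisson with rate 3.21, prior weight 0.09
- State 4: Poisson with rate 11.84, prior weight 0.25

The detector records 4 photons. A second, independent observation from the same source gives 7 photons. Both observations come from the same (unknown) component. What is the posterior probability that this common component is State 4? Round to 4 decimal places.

P(component k | x) = P(Z=k)·f_k(x) / marginal(x), where marginal(x) = Σ_j P(Z=j)·f_j(x).
Since both observations come from the same component, the likelihood for component k is f_k(x₁)·f_k(x₂).
  L_1 = [0.0848134] × [0.00294883] = 0.000250101
  L_2 = [0.0947328] × [0.00388636] = 0.000368166
  L_3 = [0.178535] × [0.0281203] = 0.00502045
  L_4 = [0.00590403] × [0.0466643] = 0.000275508
Unnormalised posteriors:
  P(Z=1)·L_1 = 0.45 × 0.000250101 = 0.000112545
  P(Z=2)·L_2 = 0.21 × 0.000368166 = 7.73148e-05
  P(Z=3)·L_3 = 0.09 × 0.00502045 = 0.000451841
  P(Z=4)·L_4 = 0.25 × 0.000275508 = 6.88769e-05
Denominator: 0.000112545 + 7.73148e-05 + 0.000451841 + 6.88769e-05 = 0.000710578
Responsibility of State 4: 6.88769e-05 / 0.000710578 ≈ 0.0969

0.0969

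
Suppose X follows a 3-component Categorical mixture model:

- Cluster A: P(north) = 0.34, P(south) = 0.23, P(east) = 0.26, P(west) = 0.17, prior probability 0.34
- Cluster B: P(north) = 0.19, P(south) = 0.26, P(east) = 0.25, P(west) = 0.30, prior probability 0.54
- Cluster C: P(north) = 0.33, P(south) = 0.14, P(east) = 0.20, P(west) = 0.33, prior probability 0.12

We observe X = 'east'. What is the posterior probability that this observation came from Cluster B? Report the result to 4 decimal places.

0.5457

Apply Bayes' rule: the posterior for each component is proportional to its prior times its likelihood at x.
Evaluate each component's likelihood at the observed value:
  L_A = P(east | comp) = 0.26
  L_B = P(east | comp) = 0.25
  L_C = P(east | comp) = 0.20
Unnormalised posteriors:
  π_A·L_A = 0.34 × 0.26 = 0.0884
  π_B·L_B = 0.54 × 0.25 = 0.135
  π_C·L_C = 0.12 × 0.2 = 0.024
Marginal: 0.0884 + 0.135 + 0.024 = 0.2474
P(Cluster B | x) ≈ 0.5457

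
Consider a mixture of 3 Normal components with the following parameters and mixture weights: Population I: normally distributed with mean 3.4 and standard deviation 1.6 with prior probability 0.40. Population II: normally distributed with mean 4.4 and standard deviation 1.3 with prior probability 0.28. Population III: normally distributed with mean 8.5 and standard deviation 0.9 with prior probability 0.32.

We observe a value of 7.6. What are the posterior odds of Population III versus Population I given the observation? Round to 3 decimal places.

The posterior odds equal the prior odds times the likelihood ratio: (w_i/w_j)·(f_i(x)/f_j(x)).
Normal densities:
  L_I = (1/(1.6·√(2π)))·exp(−(7.6−3.4)²/(2·1.6²)) = 0.249339·exp(-3.44531) = 0.00795261
  L_II = (1/(1.3·√(2π)))·exp(−(7.6−4.4)²/(2·1.3²)) = 0.306879·exp(-3.02959) = 0.0148332
  L_III = (1/(0.9·√(2π)))·exp(−(7.6−8.5)²/(2·0.9²)) = 0.443269·exp(-0.50000) = 0.268856
0.086034 / 0.00318105 ≈ 27.046

27.046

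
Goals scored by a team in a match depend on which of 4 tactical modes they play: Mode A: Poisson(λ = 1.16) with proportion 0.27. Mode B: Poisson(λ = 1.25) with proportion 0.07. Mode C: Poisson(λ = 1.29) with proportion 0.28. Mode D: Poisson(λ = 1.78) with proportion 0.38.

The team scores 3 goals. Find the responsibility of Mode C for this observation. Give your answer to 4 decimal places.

0.2370

Posterior ∝ prior × likelihood, so P(k | x) ∝ w_k f_k(x); normalise over all components.
Component likelihoods at x = 3 goals:
  L_A = 0.0815532
  L_B = 0.0932633
  L_C = 0.0984868
  L_D = 0.158513
Unnormalised posteriors:
  w_A·L_A = 0.27 × 0.0815532 = 0.0220194
  w_B·L_B = 0.07 × 0.0932633 = 0.00652843
  w_C·L_C = 0.28 × 0.0984868 = 0.0275763
  w_D·L_D = 0.38 × 0.158513 = 0.0602349
Normaliser: 0.0220194 + 0.00652843 + 0.0275763 + 0.0602349 = 0.116359
P(Mode C | the observation) ≈ 0.2370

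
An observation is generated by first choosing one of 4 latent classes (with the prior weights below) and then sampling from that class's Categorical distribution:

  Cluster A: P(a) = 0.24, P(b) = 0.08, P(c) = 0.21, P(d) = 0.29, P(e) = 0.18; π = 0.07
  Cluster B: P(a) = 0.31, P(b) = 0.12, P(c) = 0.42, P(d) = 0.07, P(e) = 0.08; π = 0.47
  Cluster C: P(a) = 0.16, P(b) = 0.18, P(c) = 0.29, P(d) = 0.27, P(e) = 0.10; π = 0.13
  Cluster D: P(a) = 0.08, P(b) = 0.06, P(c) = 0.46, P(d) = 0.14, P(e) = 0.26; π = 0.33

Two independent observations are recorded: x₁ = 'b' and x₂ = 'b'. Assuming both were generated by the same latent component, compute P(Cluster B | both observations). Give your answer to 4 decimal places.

0.5365

By Bayes' theorem, P(k | x) = P(Z=k) f_k(x) / Σ_j P(Z=j) f_j(x).
Since both observations come from the same component, the likelihood for component k is f_k(x₁)·f_k(x₂).
  L_A = [P(b | comp) = 0.08] × [0.08] = 0.0064
  L_B = [P(b | comp) = 0.12] × [0.12] = 0.0144
  L_C = [P(b | comp) = 0.18] × [0.18] = 0.0324
  L_D = [P(b | comp) = 0.06] × [0.06] = 0.0036
Prior × likelihood for each component:
  P(Z=A)·L_A = 0.07 × 0.0064 = 0.000448
  P(Z=B)·L_B = 0.47 × 0.0144 = 0.006768
  P(Z=C)·L_C = 0.13 × 0.0324 = 0.004212
  P(Z=D)·L_D = 0.33 × 0.0036 = 0.001188
Denominator: 0.000448 + 0.006768 + 0.004212 + 0.001188 = 0.012616
Responsibility of Cluster B: 0.006768 / 0.012616 ≈ 0.5365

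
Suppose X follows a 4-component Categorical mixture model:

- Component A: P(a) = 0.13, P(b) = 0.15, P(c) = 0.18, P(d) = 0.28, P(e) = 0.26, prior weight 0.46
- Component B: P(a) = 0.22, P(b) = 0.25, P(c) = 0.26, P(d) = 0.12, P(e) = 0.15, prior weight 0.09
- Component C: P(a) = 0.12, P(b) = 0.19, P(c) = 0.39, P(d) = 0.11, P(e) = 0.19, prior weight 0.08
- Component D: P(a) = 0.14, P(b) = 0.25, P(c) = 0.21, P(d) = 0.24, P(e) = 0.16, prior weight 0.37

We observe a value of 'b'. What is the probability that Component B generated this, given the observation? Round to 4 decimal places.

0.1130

Apply Bayes' rule: the posterior for each component is proportional to its prior times its likelihood at x.
Component likelihoods at x = 'b':
  L_A = 0.15
  L_B = 0.25
  L_C = 0.19
  L_D = 0.25
Weight by the priors:
  π_A·L_A = 0.46 × 0.15 = 0.069
  π_B·L_B = 0.09 × 0.25 = 0.0225
  π_C·L_C = 0.08 × 0.19 = 0.0152
  π_D·L_D = 0.37 × 0.25 = 0.0925
Sum: 0.069 + 0.0225 + 0.0152 + 0.0925 = 0.1992
So the posterior for Component B is 0.0225 / 0.1992 ≈ 0.1130.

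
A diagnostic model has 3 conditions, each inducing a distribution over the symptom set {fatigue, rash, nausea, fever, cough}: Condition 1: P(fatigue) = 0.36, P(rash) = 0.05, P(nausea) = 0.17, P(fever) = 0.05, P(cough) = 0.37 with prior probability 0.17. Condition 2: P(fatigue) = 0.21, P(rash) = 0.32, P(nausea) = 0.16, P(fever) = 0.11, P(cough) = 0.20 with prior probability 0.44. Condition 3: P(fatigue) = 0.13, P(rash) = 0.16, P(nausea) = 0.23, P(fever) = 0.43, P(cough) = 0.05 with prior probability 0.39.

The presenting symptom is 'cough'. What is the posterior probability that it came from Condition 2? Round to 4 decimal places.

0.5164

The responsibility of component k is P(Z=k) f_k(x) divided by Σ_j P(Z=j) f_j(x).
Component likelihoods at x = 'cough':
  L_1 = P(cough | comp) = 0.37
  L_2 = P(cough | comp) = 0.20
  L_3 = P(cough | comp) = 0.05
Unnormalised posteriors:
  P(Z=1)·L_1 = 0.17 × 0.37 = 0.0629
  P(Z=2)·L_2 = 0.44 × 0.2 = 0.088
  P(Z=3)·L_3 = 0.39 × 0.05 = 0.0195
Evidence: 0.0629 + 0.088 + 0.0195 = 0.1704
Responsibility of Condition 2: 0.088 / 0.1704 ≈ 0.5164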